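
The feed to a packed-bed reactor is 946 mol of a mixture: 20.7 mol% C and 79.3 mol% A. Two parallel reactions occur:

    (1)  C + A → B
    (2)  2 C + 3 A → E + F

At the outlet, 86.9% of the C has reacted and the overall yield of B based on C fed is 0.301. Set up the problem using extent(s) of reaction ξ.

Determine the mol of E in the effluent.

Yield of B: 1ξ₁ / 195.8 = 0.301 → ξ₁ = 58.94 mol.
Conversion of C: 1ξ₁ + 2ξ₂ = 0.869 × 195.8 = 170.2 → ξ₂ = 55.61 mol.
Outlet amounts (n = n₀ + Σ ν·ξ):
  C: 195.8 − 1(58.94) − 2(55.61) = 25.65
  A: 750.2 − 1(58.94) − 3(55.61) = 524.4
  B: 0 + 1(58.94) = 58.94
  E: 0 + 1(55.61) = 55.61
  F: 0 + 1(55.61) = 55.61

55.6 mol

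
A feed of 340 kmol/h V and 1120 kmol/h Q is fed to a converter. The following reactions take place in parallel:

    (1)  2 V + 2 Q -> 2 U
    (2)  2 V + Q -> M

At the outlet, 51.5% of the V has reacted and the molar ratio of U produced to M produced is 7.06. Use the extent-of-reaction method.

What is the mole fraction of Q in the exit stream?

0.75

Conversion of V: V consumed = 0.515 × 340 = 175.1 kmol/h = 2ξ₁ + 2ξ₂.
Selectivity: 2ξ₁ / (1ξ₂) = 7.06 → ξ₁ = 3.53 ξ₂.
Substitute: (2·3.53 + 2) ξ₂ = 175.1 → ξ₂ = 19.33 kmol/h, ξ₁ = 68.22 kmol/h.
Outlet amounts (n = n₀ + Σ ν·ξ):
  V: 340 − 2(68.22) − 2(19.33) = 164.9
  Q: 1120 − 2(68.22) − 1(19.33) = 964.2
  U: 0 + 2(68.22) = 136.4
  M: 0 + 1(19.33) = 19.33
Total out = 1285 kmol/h; y_Q = 964.2 / 1285 = 0.7504.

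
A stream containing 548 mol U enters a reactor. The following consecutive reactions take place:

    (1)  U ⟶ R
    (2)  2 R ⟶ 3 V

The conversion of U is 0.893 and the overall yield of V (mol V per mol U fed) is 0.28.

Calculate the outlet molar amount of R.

Conversion of U: U consumed = 1ξ₁ = 0.893 × 548 → ξ₁ = 489.4 mol.
Yield of V: 3ξ₂ / 548 = 0.28 → ξ₂ = 51.15 mol.
Outlet amounts (n = n₀ + Σ ν·ξ):
  U: 548 − 1(489.4) = 58.64
  R: 0 + 1(489.4) − 2(51.15) = 387.1
  V: 0 + 3(51.15) = 153.4

387 mol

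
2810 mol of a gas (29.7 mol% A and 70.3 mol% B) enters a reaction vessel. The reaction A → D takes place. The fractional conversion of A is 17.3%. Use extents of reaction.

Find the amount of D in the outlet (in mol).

144 mol

A reacted = 0.173 × 834.6 = 144.4 mol; ν_A = −1, so ξ = 144.4/1 = 144.4 mol.
Outlet amounts (n = n₀ + ν ξ):
  A: 834.6 − 1(144.4) = 690.2
  D: 0 + 1(144.4) = 144.4
  B: 1975 (inert)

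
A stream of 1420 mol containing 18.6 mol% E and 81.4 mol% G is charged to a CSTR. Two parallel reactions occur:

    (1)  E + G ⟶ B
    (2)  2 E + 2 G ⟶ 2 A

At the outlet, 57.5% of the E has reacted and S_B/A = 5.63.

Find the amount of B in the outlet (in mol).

129 mol

Conversion of E: E consumed = 0.575 × 264.1 = 151.9 mol = 1ξ₁ + 2ξ₂.
Selectivity: 1ξ₁ / (2ξ₂) = 5.63 → ξ₁ = 11.26 ξ₂.
Substitute: (1·11.26 + 2) ξ₂ = 151.9 → ξ₂ = 11.45 mol, ξ₁ = 129 mol.
Outlet amounts (n = n₀ + Σ ν·ξ):
  E: 264.1 − 1(129) − 2(11.45) = 112.3
  G: 1156 − 1(129) − 2(11.45) = 1004
  B: 0 + 1(129) = 129
  A: 0 + 2(11.45) = 22.91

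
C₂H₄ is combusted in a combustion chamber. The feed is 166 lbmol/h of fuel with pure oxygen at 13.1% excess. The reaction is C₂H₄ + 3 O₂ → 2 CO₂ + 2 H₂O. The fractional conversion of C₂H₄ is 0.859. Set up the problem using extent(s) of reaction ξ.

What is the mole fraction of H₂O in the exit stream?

0.391

Stoichiometric O₂ = 3 × 166 = 498 lbmol/h; O₂ fed = 498 × 1.131 = 563.2 lbmol/h.
Fuel reacted = 0.859 × 166 → ξ = 142.6 lbmol/h.
Outlet (n = n₀ + ν ξ):
  C₂H₄: 166 − 1(142.6) = 23.41
  O₂: 563.2 − 3(142.6) = 135.5
  CO₂: 0 + 2(142.6) = 285.2
  H₂O: 0 + 2(142.6) = 285.2
Total out = 729.2 lbmol/h; y_H₂O = 285.2 / 729.2 = 0.3911.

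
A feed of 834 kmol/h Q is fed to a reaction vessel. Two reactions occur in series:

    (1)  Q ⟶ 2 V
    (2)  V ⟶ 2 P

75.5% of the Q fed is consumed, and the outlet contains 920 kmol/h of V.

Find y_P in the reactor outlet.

0.376

Conversion of Q: Q consumed = 1ξ₁ = 0.755 × 834 → ξ₁ = 629.7 kmol/h.
V balance: n_V = 0 + 2ξ₁ − 1ξ₂ = 920 → ξ₂ = (2·629.7 − 920)/1 = 339.3 kmol/h.
Outlet amounts (n = n₀ + Σ ν·ξ):
  Q: 834 − 1(629.7) = 204.3
  V: 0 + 2(629.7) − 1(339.3) = 920
  P: 0 + 2(339.3) = 678.7
Total out = 1803 kmol/h; y_P = 678.7 / 1803 = 0.3764.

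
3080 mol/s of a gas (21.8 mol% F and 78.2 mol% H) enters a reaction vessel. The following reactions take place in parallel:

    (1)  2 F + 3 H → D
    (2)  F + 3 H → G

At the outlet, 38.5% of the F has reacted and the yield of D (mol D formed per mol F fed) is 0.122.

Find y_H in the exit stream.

Yield of D: 1ξ₁ / 671.4 = 0.122 → ξ₁ = 81.92 mol/s.
Conversion of F: 2ξ₁ + 1ξ₂ = 0.385 × 671.4 = 258.5 → ξ₂ = 94.67 mol/s.
Outlet amounts (n = n₀ + Σ ν·ξ):
  F: 671.4 − 2(81.92) − 1(94.67) = 412.9
  H: 2409 − 3(81.92) − 3(94.67) = 1879
  D: 0 + 1(81.92) = 81.92
  G: 0 + 1(94.67) = 94.67
Total out = 2468 mol/s; y_H = 1879 / 2468 = 0.7612.

0.761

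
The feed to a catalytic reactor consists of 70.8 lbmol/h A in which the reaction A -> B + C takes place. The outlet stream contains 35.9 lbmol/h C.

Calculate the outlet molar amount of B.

35.9 lbmol/h

For C: n = n₀ + 1ξ → 35.9 = 0 + 1ξ, giving ξ = 35.9 lbmol/h.
Outlet amounts (n = n₀ + ν ξ):
  A: 70.8 − 1(35.9) = 34.9
  B: 0 + 1(35.9) = 35.9
  C: 0 + 1(35.9) = 35.9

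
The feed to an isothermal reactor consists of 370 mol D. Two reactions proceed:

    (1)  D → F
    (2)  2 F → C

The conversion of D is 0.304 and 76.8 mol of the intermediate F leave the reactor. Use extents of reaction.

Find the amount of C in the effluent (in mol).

17.8 mol

Conversion of D: D consumed = 1ξ₁ = 0.304 × 370 → ξ₁ = 112.5 mol.
F balance: n_F = 0 + 1ξ₁ − 2ξ₂ = 76.8 → ξ₂ = (1·112.5 − 76.8)/2 = 17.84 mol.
Outlet amounts (n = n₀ + Σ ν·ξ):
  D: 370 − 1(112.5) = 257.5
  F: 0 + 1(112.5) − 2(17.84) = 76.8
  C: 0 + 1(17.84) = 17.84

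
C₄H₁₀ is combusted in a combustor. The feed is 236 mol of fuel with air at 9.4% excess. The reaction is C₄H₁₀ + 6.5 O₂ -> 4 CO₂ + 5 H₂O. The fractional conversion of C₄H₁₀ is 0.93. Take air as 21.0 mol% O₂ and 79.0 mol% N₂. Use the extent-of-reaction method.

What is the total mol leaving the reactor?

8560 mol

Stoichiometric O₂ = 6.5 × 236 = 1534 mol; O₂ fed = 1534 × 1.094 = 1678 mol.
N₂ fed = 1678 × 79/21 = 6313 mol.
Fuel reacted = 0.93 × 236 → ξ = 219.5 mol.
Outlet (n = n₀ + ν ξ):
  C₄H₁₀: 236 − 1(219.5) = 16.52
  O₂: 1678 − 6.5(219.5) = 251.6
  N₂: 6313 (inert)
  CO₂: 0 + 4(219.5) = 877.9
  H₂O: 0 + 5(219.5) = 1097
Total out = 16.52 + 251.6 + 6313 + 877.9 + 1097 = 8557 mol.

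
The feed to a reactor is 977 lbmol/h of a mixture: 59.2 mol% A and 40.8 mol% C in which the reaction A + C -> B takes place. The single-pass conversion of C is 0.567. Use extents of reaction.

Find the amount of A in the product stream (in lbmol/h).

C reacted = 0.567 × 398.6 = 226 lbmol/h; ν_C = −1, so ξ = 226/1 = 226 lbmol/h.
Outlet amounts (n = n₀ + ν ξ):
  A: 578.4 − 1(226) = 352.4
  C: 398.6 − 1(226) = 172.6
  B: 0 + 1(226) = 226

352 lbmol/h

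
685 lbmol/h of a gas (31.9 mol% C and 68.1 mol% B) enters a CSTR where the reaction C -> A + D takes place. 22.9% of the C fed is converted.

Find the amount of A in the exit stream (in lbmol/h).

50 lbmol/h

C reacted = 0.229 × 218.5 = 50.04 lbmol/h; ν_C = −1, so ξ = 50.04/1 = 50.04 lbmol/h.
Outlet amounts (n = n₀ + ν ξ):
  C: 218.5 − 1(50.04) = 168.5
  A: 0 + 1(50.04) = 50.04
  D: 0 + 1(50.04) = 50.04
  B: 466.5 (inert)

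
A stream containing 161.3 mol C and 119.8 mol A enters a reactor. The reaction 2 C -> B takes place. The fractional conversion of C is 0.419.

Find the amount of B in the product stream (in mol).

C reacted = 0.419 × 161.3 = 67.58 mol; ν_C = −2, so ξ = 67.58/2 = 33.79 mol.
Outlet amounts (n = n₀ + ν ξ):
  C: 161.3 − 2(33.79) = 93.72
  B: 0 + 1(33.79) = 33.79
  A: 119.8 (inert)

33.8 mol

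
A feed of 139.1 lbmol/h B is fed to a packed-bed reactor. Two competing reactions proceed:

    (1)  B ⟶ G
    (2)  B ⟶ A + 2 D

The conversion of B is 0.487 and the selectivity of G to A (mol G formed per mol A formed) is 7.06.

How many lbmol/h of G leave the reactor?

Conversion of B: B consumed = 0.487 × 139.1 = 67.74 lbmol/h = 1ξ₁ + 1ξ₂.
Selectivity: 1ξ₁ / (1ξ₂) = 7.06 → ξ₁ = 7.06 ξ₂.
Substitute: (1·7.06 + 1) ξ₂ = 67.74 → ξ₂ = 8.405 lbmol/h, ξ₁ = 59.34 lbmol/h.
Outlet amounts (n = n₀ + Σ ν·ξ):
  B: 139.1 − 1(59.34) − 1(8.405) = 71.36
  G: 0 + 1(59.34) = 59.34
  A: 0 + 1(8.405) = 8.405
  D: 0 + 2(8.405) = 16.81

59.3 lbmol/h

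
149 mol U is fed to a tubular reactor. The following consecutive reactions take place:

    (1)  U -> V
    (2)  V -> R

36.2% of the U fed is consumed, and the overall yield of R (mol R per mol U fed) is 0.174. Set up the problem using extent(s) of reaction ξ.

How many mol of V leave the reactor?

28 mol

Conversion of U: U consumed = 1ξ₁ = 0.362 × 149 → ξ₁ = 53.94 mol.
Yield of R: 1ξ₂ / 149 = 0.174 → ξ₂ = 25.93 mol.
Outlet amounts (n = n₀ + Σ ν·ξ):
  U: 149 − 1(53.94) = 95.06
  V: 0 + 1(53.94) − 1(25.93) = 28.01
  R: 0 + 1(25.93) = 25.93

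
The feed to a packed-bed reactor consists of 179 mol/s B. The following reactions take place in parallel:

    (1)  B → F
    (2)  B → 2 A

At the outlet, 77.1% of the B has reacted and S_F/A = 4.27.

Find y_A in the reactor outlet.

0.15

Conversion of B: B consumed = 0.771 × 179 = 138 mol/s = 1ξ₁ + 1ξ₂.
Selectivity: 1ξ₁ / (2ξ₂) = 4.27 → ξ₁ = 8.54 ξ₂.
Substitute: (1·8.54 + 1) ξ₂ = 138 → ξ₂ = 14.47 mol/s, ξ₁ = 123.5 mol/s.
Outlet amounts (n = n₀ + Σ ν·ξ):
  B: 179 − 1(123.5) − 1(14.47) = 40.99
  F: 0 + 1(123.5) = 123.5
  A: 0 + 2(14.47) = 28.93
Total out = 193.5 mol/s; y_A = 28.93 / 193.5 = 0.1495.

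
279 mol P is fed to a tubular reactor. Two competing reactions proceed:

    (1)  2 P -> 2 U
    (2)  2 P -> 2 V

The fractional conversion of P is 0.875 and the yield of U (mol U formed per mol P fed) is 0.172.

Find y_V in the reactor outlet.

Yield of U: 2ξ₁ / 279 = 0.172 → ξ₁ = 23.99 mol.
Conversion of P: 2ξ₁ + 2ξ₂ = 0.875 × 279 = 244.1 → ξ₂ = 98.07 mol.
Outlet amounts (n = n₀ + Σ ν·ξ):
  P: 279 − 2(23.99) − 2(98.07) = 34.88
  U: 0 + 2(23.99) = 47.99
  V: 0 + 2(98.07) = 196.1
Total out = 279 mol; y_V = 196.1 / 279 = 0.703.

0.703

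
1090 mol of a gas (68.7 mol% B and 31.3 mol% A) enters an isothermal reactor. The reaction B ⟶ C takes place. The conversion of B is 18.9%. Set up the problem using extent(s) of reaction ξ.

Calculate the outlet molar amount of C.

B reacted = 0.189 × 748.8 = 141.5 mol; ν_B = −1, so ξ = 141.5/1 = 141.5 mol.
Outlet amounts (n = n₀ + ν ξ):
  B: 748.8 − 1(141.5) = 607.3
  C: 0 + 1(141.5) = 141.5
  A: 341.2 (inert)

142 mol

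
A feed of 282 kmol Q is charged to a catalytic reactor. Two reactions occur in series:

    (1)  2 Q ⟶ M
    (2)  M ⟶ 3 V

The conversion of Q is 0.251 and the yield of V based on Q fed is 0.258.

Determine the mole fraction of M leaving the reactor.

0.0377

Conversion of Q: Q consumed = 2ξ₁ = 0.251 × 282 → ξ₁ = 35.39 kmol.
Yield of V: 3ξ₂ / 282 = 0.258 → ξ₂ = 24.25 kmol.
Outlet amounts (n = n₀ + Σ ν·ξ):
  Q: 282 − 2(35.39) = 211.2
  M: 0 + 1(35.39) − 1(24.25) = 11.14
  V: 0 + 3(24.25) = 72.76
Total out = 295.1 kmol; y_M = 11.14 / 295.1 = 0.03774.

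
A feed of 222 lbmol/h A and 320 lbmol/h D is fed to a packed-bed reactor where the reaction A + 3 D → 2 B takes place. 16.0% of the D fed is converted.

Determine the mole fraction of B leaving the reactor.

D reacted = 0.16 × 320 = 51.2 lbmol/h; ν_D = −3, so ξ = 51.2/3 = 17.07 lbmol/h.
Outlet amounts (n = n₀ + ν ξ):
  A: 222 − 1(17.07) = 204.9
  D: 320 − 3(17.07) = 268.8
  B: 0 + 2(17.07) = 34.13
Total out = 507.9 lbmol/h; y_B = 34.13 / 507.9 = 0.06721.

0.0672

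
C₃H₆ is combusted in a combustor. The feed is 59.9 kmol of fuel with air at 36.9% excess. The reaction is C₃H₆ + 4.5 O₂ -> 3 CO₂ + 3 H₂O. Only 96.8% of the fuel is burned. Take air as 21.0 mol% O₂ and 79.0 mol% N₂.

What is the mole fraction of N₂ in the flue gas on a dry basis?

Stoichiometric O₂ = 4.5 × 59.9 = 269.6 kmol; O₂ fed = 269.6 × 1.369 = 369 kmol.
N₂ fed = 369 × 79/21 = 1388 kmol.
Fuel reacted = 0.968 × 59.9 → ξ = 57.98 kmol.
Outlet (n = n₀ + ν ξ):
  C₃H₆: 59.9 − 1(57.98) = 1.917
  O₂: 369 − 4.5(57.98) = 108.1
  N₂: 1388 (inert)
  CO₂: 0 + 3(57.98) = 173.9
  H₂O: 0 + 3(57.98) = 173.9
Dry total = 1672 kmol; y_N₂ (dry) = 1388 / 1672 = 0.8302.

0.83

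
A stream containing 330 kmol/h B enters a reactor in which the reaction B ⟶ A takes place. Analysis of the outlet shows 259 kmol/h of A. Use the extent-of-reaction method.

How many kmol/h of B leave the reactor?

71 kmol/h

For A: n = n₀ + 1ξ → 259 = 0 + 1ξ, giving ξ = 259 kmol/h.
Outlet amounts (n = n₀ + ν ξ):
  B: 330 − 1(259) = 71
  A: 0 + 1(259) = 259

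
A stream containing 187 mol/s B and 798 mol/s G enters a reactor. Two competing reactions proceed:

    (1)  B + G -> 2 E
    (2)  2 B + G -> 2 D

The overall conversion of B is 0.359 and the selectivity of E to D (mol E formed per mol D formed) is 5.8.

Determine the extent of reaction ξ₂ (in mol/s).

ξ₂ = 8.61 mol/s

Conversion of B: B consumed = 0.359 × 187 = 67.13 mol/s = 1ξ₁ + 2ξ₂.
Selectivity: 2ξ₁ / (2ξ₂) = 5.8 → ξ₁ = 5.8 ξ₂.
Substitute: (1·5.8 + 2) ξ₂ = 67.13 → ξ₂ = 8.607 mol/s, ξ₁ = 49.92 mol/s.
Outlet amounts (n = n₀ + Σ ν·ξ):
  B: 187 − 1(49.92) − 2(8.607) = 119.9
  G: 798 − 1(49.92) − 1(8.607) = 739.5
  E: 0 + 2(49.92) = 99.84
  D: 0 + 2(8.607) = 17.21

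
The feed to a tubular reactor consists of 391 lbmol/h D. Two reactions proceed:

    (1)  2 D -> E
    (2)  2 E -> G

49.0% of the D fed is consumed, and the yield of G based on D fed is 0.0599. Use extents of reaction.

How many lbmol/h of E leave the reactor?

49 lbmol/h

Conversion of D: D consumed = 2ξ₁ = 0.49 × 391 → ξ₁ = 95.8 lbmol/h.
Yield of G: 1ξ₂ / 391 = 0.0599 → ξ₂ = 23.42 lbmol/h.
Outlet amounts (n = n₀ + Σ ν·ξ):
  D: 391 − 2(95.8) = 199.4
  E: 0 + 1(95.8) − 2(23.42) = 48.95
  G: 0 + 1(23.42) = 23.42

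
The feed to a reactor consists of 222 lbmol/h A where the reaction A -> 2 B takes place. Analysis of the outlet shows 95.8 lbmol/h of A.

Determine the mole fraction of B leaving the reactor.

0.725

For A: n = n₀ − 1ξ → 95.8 = 222 − 1ξ, giving ξ = 126.2 lbmol/h.
Outlet amounts (n = n₀ + ν ξ):
  A: 222 − 1(126.2) = 95.8
  B: 0 + 2(126.2) = 252.4
Total out = 348.2 lbmol/h; y_B = 252.4 / 348.2 = 0.7249.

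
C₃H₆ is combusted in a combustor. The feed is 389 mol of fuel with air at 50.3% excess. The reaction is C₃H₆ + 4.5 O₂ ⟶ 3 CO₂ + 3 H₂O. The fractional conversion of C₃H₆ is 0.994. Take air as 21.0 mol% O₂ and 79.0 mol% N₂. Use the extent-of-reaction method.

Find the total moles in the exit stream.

Stoichiometric O₂ = 4.5 × 389 = 1750 mol; O₂ fed = 1750 × 1.503 = 2631 mol.
N₂ fed = 2631 × 79/21 = 9898 mol.
Fuel reacted = 0.994 × 389 → ξ = 386.7 mol.
Outlet (n = n₀ + ν ξ):
  C₃H₆: 389 − 1(386.7) = 2.334
  O₂: 2631 − 4.5(386.7) = 891
  N₂: 9898 (inert)
  CO₂: 0 + 3(386.7) = 1160
  H₂O: 0 + 3(386.7) = 1160
Total out = 2.334 + 891 + 9898 + 1160 + 1160 = 13110 mol.

13100 mol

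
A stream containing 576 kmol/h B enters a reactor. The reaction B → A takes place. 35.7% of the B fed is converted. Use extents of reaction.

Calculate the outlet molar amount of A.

B reacted = 0.357 × 576 = 205.6 kmol/h; ν_B = −1, so ξ = 205.6/1 = 205.6 kmol/h.
Outlet amounts (n = n₀ + ν ξ):
  B: 576 − 1(205.6) = 370.4
  A: 0 + 1(205.6) = 205.6

206 kmol/h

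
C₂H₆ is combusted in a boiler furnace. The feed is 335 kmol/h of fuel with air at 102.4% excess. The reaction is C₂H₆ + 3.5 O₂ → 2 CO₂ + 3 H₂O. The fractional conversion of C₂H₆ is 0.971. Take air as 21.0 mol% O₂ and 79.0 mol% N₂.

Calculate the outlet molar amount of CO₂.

Stoichiometric O₂ = 3.5 × 335 = 1172 kmol/h; O₂ fed = 1172 × 2.024 = 2373 kmol/h.
N₂ fed = 2373 × 79/21 = 8928 kmol/h.
Fuel reacted = 0.971 × 335 → ξ = 325.3 kmol/h.
Outlet (n = n₀ + ν ξ):
  C₂H₆: 335 − 1(325.3) = 9.715
  O₂: 2373 − 3.5(325.3) = 1235
  N₂: 8928 (inert)
  CO₂: 0 + 2(325.3) = 650.6
  H₂O: 0 + 3(325.3) = 975.9

651 kmol/h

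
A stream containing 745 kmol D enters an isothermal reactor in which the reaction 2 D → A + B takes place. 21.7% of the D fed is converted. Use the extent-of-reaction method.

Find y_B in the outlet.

0.108

D reacted = 0.217 × 745 = 161.7 kmol; ν_D = −2, so ξ = 161.7/2 = 80.83 kmol.
Outlet amounts (n = n₀ + ν ξ):
  D: 745 − 2(80.83) = 583.3
  A: 0 + 1(80.83) = 80.83
  B: 0 + 1(80.83) = 80.83
Total out = 745 kmol; y_B = 80.83 / 745 = 0.1085.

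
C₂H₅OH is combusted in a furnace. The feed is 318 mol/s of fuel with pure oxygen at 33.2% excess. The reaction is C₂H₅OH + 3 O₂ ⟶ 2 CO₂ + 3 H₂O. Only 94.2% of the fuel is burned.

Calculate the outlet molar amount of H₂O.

899 mol/s

Stoichiometric O₂ = 3 × 318 = 954 mol/s; O₂ fed = 954 × 1.332 = 1271 mol/s.
Fuel reacted = 0.942 × 318 → ξ = 299.6 mol/s.
Outlet (n = n₀ + ν ξ):
  C₂H₅OH: 318 − 1(299.6) = 18.44
  O₂: 1271 − 3(299.6) = 372.1
  CO₂: 0 + 2(299.6) = 599.1
  H₂O: 0 + 3(299.6) = 898.7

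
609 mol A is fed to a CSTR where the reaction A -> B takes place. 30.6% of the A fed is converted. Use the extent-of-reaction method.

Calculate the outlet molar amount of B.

A reacted = 0.306 × 609 = 186.4 mol; ν_A = −1, so ξ = 186.4/1 = 186.4 mol.
Outlet amounts (n = n₀ + ν ξ):
  A: 609 − 1(186.4) = 422.6
  B: 0 + 1(186.4) = 186.4

186 mol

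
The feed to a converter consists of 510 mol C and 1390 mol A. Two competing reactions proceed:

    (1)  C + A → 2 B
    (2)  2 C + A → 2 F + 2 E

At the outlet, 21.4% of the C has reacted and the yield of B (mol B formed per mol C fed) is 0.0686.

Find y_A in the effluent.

Yield of B: 2ξ₁ / 510 = 0.0686 → ξ₁ = 17.49 mol.
Conversion of C: 1ξ₁ + 2ξ₂ = 0.214 × 510 = 109.1 → ξ₂ = 45.82 mol.
Outlet amounts (n = n₀ + Σ ν·ξ):
  C: 510 − 1(17.49) − 2(45.82) = 400.9
  A: 1390 − 1(17.49) − 1(45.82) = 1327
  B: 0 + 2(17.49) = 34.99
  F: 0 + 2(45.82) = 91.65
  E: 0 + 2(45.82) = 91.65
Total out = 1946 mol; y_A = 1327 / 1946 = 0.6818.

0.682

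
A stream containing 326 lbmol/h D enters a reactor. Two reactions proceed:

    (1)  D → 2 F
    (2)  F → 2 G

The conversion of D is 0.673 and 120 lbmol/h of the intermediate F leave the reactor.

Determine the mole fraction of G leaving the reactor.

0.738

Conversion of D: D consumed = 1ξ₁ = 0.673 × 326 → ξ₁ = 219.4 lbmol/h.
F balance: n_F = 0 + 2ξ₁ − 1ξ₂ = 120 → ξ₂ = (2·219.4 − 120)/1 = 318.8 lbmol/h.
Outlet amounts (n = n₀ + Σ ν·ξ):
  D: 326 − 1(219.4) = 106.6
  F: 0 + 2(219.4) − 1(318.8) = 120
  G: 0 + 2(318.8) = 637.6
Total out = 864.2 lbmol/h; y_G = 637.6 / 864.2 = 0.7378.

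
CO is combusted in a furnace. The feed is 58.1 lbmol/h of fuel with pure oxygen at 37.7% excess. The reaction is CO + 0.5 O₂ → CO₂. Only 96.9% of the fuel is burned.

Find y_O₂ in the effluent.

0.169

Stoichiometric O₂ = 0.5 × 58.1 = 29.05 lbmol/h; O₂ fed = 29.05 × 1.377 = 40 lbmol/h.
Fuel reacted = 0.969 × 58.1 → ξ = 56.3 lbmol/h.
Outlet (n = n₀ + ν ξ):
  CO: 58.1 − 1(56.3) = 1.801
  O₂: 40 − 0.5(56.3) = 11.85
  CO₂: 0 + 1(56.3) = 56.3
Total out = 69.95 lbmol/h; y_O₂ = 11.85 / 69.95 = 0.1694.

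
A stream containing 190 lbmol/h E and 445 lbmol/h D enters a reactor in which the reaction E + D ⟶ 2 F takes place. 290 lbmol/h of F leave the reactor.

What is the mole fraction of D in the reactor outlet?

For F: n = n₀ + 2ξ → 290 = 0 + 2ξ, giving ξ = 145 lbmol/h.
Outlet amounts (n = n₀ + ν ξ):
  E: 190 − 1(145) = 45
  D: 445 − 1(145) = 300
  F: 0 + 2(145) = 290
Total out = 635 lbmol/h; y_D = 300 / 635 = 0.4724.

0.472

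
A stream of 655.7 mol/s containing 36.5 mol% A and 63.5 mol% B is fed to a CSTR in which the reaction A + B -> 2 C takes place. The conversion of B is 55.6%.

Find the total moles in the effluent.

656 mol/s

B reacted = 0.556 × 416.4 = 231.5 mol/s; ν_B = −1, so ξ = 231.5/1 = 231.5 mol/s.
Outlet amounts (n = n₀ + ν ξ):
  A: 239.3 − 1(231.5) = 7.829
  B: 416.4 − 1(231.5) = 184.9
  C: 0 + 2(231.5) = 463
Total out = 7.829 + 184.9 + 463 = 655.7 mol/s.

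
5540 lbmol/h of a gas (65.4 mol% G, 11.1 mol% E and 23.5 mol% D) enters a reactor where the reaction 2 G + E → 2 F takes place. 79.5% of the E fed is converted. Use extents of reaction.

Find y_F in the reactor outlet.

0.194

E reacted = 0.795 × 614.9 = 488.9 lbmol/h; ν_E = −1, so ξ = 488.9/1 = 488.9 lbmol/h.
Outlet amounts (n = n₀ + ν ξ):
  G: 3623 − 2(488.9) = 2645
  E: 614.9 − 1(488.9) = 126.1
  F: 0 + 2(488.9) = 977.8
  D: 1302 (inert)
Total out = 5051 lbmol/h; y_F = 977.8 / 5051 = 0.1936.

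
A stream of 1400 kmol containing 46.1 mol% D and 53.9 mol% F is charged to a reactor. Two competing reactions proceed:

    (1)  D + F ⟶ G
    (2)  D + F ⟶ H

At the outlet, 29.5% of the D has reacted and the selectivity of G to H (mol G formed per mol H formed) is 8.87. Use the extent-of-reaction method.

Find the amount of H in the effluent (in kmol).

Conversion of D: D consumed = 0.295 × 645.4 = 190.4 kmol = 1ξ₁ + 1ξ₂.
Selectivity: 1ξ₁ / (1ξ₂) = 8.87 → ξ₁ = 8.87 ξ₂.
Substitute: (1·8.87 + 1) ξ₂ = 190.4 → ξ₂ = 19.29 kmol, ξ₁ = 171.1 kmol.
Outlet amounts (n = n₀ + Σ ν·ξ):
  D: 645.4 − 1(171.1) − 1(19.29) = 455
  F: 754.6 − 1(171.1) − 1(19.29) = 564.2
  G: 0 + 1(171.1) = 171.1
  H: 0 + 1(19.29) = 19.29

19.3 kmol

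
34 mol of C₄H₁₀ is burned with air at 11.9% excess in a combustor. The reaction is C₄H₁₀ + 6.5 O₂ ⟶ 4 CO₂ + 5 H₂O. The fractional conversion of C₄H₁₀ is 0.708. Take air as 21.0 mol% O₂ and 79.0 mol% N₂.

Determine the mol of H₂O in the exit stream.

Stoichiometric O₂ = 6.5 × 34 = 221 mol; O₂ fed = 221 × 1.119 = 247.3 mol.
N₂ fed = 247.3 × 79/21 = 930.3 mol.
Fuel reacted = 0.708 × 34 → ξ = 24.07 mol.
Outlet (n = n₀ + ν ξ):
  C₄H₁₀: 34 − 1(24.07) = 9.928
  O₂: 247.3 − 6.5(24.07) = 90.83
  N₂: 930.3 (inert)
  CO₂: 0 + 4(24.07) = 96.29
  H₂O: 0 + 5(24.07) = 120.4

120 mol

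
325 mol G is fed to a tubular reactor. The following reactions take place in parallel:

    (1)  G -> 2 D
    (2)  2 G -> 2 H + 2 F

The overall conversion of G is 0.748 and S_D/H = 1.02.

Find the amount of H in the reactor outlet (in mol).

Conversion of G: G consumed = 0.748 × 325 = 243.1 mol = 1ξ₁ + 2ξ₂.
Selectivity: 2ξ₁ / (2ξ₂) = 1.02 → ξ₁ = 1.02 ξ₂.
Substitute: (1·1.02 + 2) ξ₂ = 243.1 → ξ₂ = 80.5 mol, ξ₁ = 82.11 mol.
Outlet amounts (n = n₀ + Σ ν·ξ):
  G: 325 − 1(82.11) − 2(80.5) = 81.9
  D: 0 + 2(82.11) = 164.2
  H: 0 + 2(80.5) = 161
  F: 0 + 2(80.5) = 161

161 mol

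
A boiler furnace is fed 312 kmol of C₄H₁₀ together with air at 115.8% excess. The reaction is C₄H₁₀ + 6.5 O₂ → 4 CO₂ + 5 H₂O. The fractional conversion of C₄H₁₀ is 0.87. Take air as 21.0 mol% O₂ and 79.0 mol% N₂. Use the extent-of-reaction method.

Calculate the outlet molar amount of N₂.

Stoichiometric O₂ = 6.5 × 312 = 2028 kmol; O₂ fed = 2028 × 2.158 = 4376 kmol.
N₂ fed = 4376 × 79/21 = 16460 kmol.
Fuel reacted = 0.87 × 312 → ξ = 271.4 kmol.
Outlet (n = n₀ + ν ξ):
  C₄H₁₀: 312 − 1(271.4) = 40.56
  O₂: 4376 − 6.5(271.4) = 2612
  N₂: 16460 (inert)
  CO₂: 0 + 4(271.4) = 1086
  H₂O: 0 + 5(271.4) = 1357

16500 kmol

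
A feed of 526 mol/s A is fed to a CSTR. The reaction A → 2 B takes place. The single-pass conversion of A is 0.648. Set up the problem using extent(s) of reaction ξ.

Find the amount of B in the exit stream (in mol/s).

A reacted = 0.648 × 526 = 340.8 mol/s; ν_A = −1, so ξ = 340.8/1 = 340.8 mol/s.
Outlet amounts (n = n₀ + ν ξ):
  A: 526 − 1(340.8) = 185.2
  B: 0 + 2(340.8) = 681.7

682 mol/s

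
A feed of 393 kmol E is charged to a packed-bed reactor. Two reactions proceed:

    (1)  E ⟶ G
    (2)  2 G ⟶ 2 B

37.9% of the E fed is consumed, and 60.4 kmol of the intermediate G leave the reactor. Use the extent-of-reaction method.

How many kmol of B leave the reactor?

Conversion of E: E consumed = 1ξ₁ = 0.379 × 393 → ξ₁ = 148.9 kmol.
G balance: n_G = 0 + 1ξ₁ − 2ξ₂ = 60.4 → ξ₂ = (1·148.9 − 60.4)/2 = 44.27 kmol.
Outlet amounts (n = n₀ + Σ ν·ξ):
  E: 393 − 1(148.9) = 244.1
  G: 0 + 1(148.9) − 2(44.27) = 60.4
  B: 0 + 2(44.27) = 88.55

88.5 kmol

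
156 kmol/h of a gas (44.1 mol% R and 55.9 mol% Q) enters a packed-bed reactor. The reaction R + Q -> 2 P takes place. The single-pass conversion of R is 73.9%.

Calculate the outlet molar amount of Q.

36.4 kmol/h

R reacted = 0.739 × 68.8 = 50.84 kmol/h; ν_R = −1, so ξ = 50.84/1 = 50.84 kmol/h.
Outlet amounts (n = n₀ + ν ξ):
  R: 68.8 − 1(50.84) = 17.96
  Q: 87.2 − 1(50.84) = 36.36
  P: 0 + 2(50.84) = 101.7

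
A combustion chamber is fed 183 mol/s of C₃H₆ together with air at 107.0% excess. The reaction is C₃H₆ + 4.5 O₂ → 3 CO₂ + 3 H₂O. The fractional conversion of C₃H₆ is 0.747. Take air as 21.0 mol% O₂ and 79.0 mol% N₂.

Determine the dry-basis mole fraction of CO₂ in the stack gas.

Stoichiometric O₂ = 4.5 × 183 = 823.5 mol/s; O₂ fed = 823.5 × 2.070 = 1705 mol/s.
N₂ fed = 1705 × 79/21 = 6413 mol/s.
Fuel reacted = 0.747 × 183 → ξ = 136.7 mol/s.
Outlet (n = n₀ + ν ξ):
  C₃H₆: 183 − 1(136.7) = 46.3
  O₂: 1705 − 4.5(136.7) = 1089
  N₂: 6413 (inert)
  CO₂: 0 + 3(136.7) = 410.1
  H₂O: 0 + 3(136.7) = 410.1
Dry total = 7959 mol/s; y_CO₂ (dry) = 410.1 / 7959 = 0.05153.

0.0515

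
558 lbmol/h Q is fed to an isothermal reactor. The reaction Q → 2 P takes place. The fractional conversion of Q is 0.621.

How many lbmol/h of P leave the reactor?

Q reacted = 0.621 × 558 = 346.5 lbmol/h; ν_Q = −1, so ξ = 346.5/1 = 346.5 lbmol/h.
Outlet amounts (n = n₀ + ν ξ):
  Q: 558 − 1(346.5) = 211.5
  P: 0 + 2(346.5) = 693

693 lbmol/h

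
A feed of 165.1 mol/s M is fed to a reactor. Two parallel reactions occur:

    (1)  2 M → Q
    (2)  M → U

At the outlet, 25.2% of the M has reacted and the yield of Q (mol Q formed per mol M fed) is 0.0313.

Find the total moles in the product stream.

160 mol/s

Yield of Q: 1ξ₁ / 165.1 = 0.0313 → ξ₁ = 5.168 mol/s.
Conversion of M: 2ξ₁ + 1ξ₂ = 0.252 × 165.1 = 41.61 → ξ₂ = 31.27 mol/s.
Outlet amounts (n = n₀ + Σ ν·ξ):
  M: 165.1 − 2(5.168) − 1(31.27) = 123.5
  Q: 0 + 1(5.168) = 5.168
  U: 0 + 1(31.27) = 31.27
Total out = 123.5 + 5.168 + 31.27 = 159.9 mol/s.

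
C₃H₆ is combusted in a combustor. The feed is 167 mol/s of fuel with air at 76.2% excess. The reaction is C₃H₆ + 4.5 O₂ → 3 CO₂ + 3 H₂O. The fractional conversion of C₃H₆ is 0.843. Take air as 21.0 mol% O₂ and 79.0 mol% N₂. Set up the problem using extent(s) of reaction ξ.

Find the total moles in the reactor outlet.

6540 mol/s

Stoichiometric O₂ = 4.5 × 167 = 751.5 mol/s; O₂ fed = 751.5 × 1.762 = 1324 mol/s.
N₂ fed = 1324 × 79/21 = 4981 mol/s.
Fuel reacted = 0.843 × 167 → ξ = 140.8 mol/s.
Outlet (n = n₀ + ν ξ):
  C₃H₆: 167 − 1(140.8) = 26.22
  O₂: 1324 − 4.5(140.8) = 690.6
  N₂: 4981 (inert)
  CO₂: 0 + 3(140.8) = 422.3
  H₂O: 0 + 3(140.8) = 422.3
Total out = 26.22 + 690.6 + 4981 + 422.3 + 422.3 = 6543 mol/s.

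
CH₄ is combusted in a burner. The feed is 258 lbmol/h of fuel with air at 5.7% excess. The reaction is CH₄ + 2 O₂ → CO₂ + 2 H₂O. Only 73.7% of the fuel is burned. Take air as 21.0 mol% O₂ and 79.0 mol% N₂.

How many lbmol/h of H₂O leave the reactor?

Stoichiometric O₂ = 2 × 258 = 516 lbmol/h; O₂ fed = 516 × 1.057 = 545.4 lbmol/h.
N₂ fed = 545.4 × 79/21 = 2052 lbmol/h.
Fuel reacted = 0.737 × 258 → ξ = 190.1 lbmol/h.
Outlet (n = n₀ + ν ξ):
  CH₄: 258 − 1(190.1) = 67.85
  O₂: 545.4 − 2(190.1) = 165.1
  N₂: 2052 (inert)
  CO₂: 0 + 1(190.1) = 190.1
  H₂O: 0 + 2(190.1) = 380.3

380 lbmol/h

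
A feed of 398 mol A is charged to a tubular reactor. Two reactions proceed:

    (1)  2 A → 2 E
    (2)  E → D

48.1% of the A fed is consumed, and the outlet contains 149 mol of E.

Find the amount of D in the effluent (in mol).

Conversion of A: A consumed = 2ξ₁ = 0.481 × 398 → ξ₁ = 95.72 mol.
E balance: n_E = 0 + 2ξ₁ − 1ξ₂ = 149 → ξ₂ = (2·95.72 − 149)/1 = 42.44 mol.
Outlet amounts (n = n₀ + Σ ν·ξ):
  A: 398 − 2(95.72) = 206.6
  E: 0 + 2(95.72) − 1(42.44) = 149
  D: 0 + 1(42.44) = 42.44

42.4 mol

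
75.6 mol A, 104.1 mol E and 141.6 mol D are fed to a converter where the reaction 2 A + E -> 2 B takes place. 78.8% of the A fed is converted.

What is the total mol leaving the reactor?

A reacted = 0.788 × 75.6 = 59.57 mol; ν_A = −2, so ξ = 59.57/2 = 29.79 mol.
Outlet amounts (n = n₀ + ν ξ):
  A: 75.6 − 2(29.79) = 16.03
  E: 104.1 − 1(29.79) = 74.31
  B: 0 + 2(29.79) = 59.57
  D: 141.6 (inert)
Total out = 16.03 + 74.31 + 59.57 + 141.6 = 291.5 mol.

292 mol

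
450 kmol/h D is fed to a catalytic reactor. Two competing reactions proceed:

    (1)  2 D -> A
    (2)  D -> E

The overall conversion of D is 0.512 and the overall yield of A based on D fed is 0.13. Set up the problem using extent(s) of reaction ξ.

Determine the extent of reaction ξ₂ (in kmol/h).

ξ₂ = 113 kmol/h

Yield of A: 1ξ₁ / 450 = 0.13 → ξ₁ = 58.5 kmol/h.
Conversion of D: 2ξ₁ + 1ξ₂ = 0.512 × 450 = 230.4 → ξ₂ = 113.4 kmol/h.
Outlet amounts (n = n₀ + Σ ν·ξ):
  D: 450 − 2(58.5) − 1(113.4) = 219.6
  A: 0 + 1(58.5) = 58.5
  E: 0 + 1(113.4) = 113.4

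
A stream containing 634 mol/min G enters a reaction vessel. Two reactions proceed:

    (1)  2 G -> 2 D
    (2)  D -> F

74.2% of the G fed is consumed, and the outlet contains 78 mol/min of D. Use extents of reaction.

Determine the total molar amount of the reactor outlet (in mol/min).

Conversion of G: G consumed = 2ξ₁ = 0.742 × 634 → ξ₁ = 235.2 mol/min.
D balance: n_D = 0 + 2ξ₁ − 1ξ₂ = 78 → ξ₂ = (2·235.2 − 78)/1 = 392.4 mol/min.
Outlet amounts (n = n₀ + Σ ν·ξ):
  G: 634 − 2(235.2) = 163.6
  D: 0 + 2(235.2) − 1(392.4) = 78
  F: 0 + 1(392.4) = 392.4
Total out = 163.6 + 78 + 392.4 = 634 mol/min.

634 mol/min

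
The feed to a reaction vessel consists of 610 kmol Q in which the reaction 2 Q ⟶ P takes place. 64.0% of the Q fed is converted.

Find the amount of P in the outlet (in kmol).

Q reacted = 0.64 × 610 = 390.4 kmol; ν_Q = −2, so ξ = 390.4/2 = 195.2 kmol.
Outlet amounts (n = n₀ + ν ξ):
  Q: 610 − 2(195.2) = 219.6
  P: 0 + 1(195.2) = 195.2

195 kmol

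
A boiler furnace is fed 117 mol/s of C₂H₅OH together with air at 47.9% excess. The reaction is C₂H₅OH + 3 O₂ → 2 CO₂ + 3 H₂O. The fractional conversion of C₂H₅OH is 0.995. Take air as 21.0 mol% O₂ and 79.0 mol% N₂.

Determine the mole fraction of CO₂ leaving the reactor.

0.0861

Stoichiometric O₂ = 3 × 117 = 351 mol/s; O₂ fed = 351 × 1.479 = 519.1 mol/s.
N₂ fed = 519.1 × 79/21 = 1953 mol/s.
Fuel reacted = 0.995 × 117 → ξ = 116.4 mol/s.
Outlet (n = n₀ + ν ξ):
  C₂H₅OH: 117 − 1(116.4) = 0.585
  O₂: 519.1 − 3(116.4) = 169.9
  N₂: 1953 (inert)
  CO₂: 0 + 2(116.4) = 232.8
  H₂O: 0 + 3(116.4) = 349.2
Total out = 2705 mol/s; y_CO₂ = 232.8 / 2705 = 0.08606.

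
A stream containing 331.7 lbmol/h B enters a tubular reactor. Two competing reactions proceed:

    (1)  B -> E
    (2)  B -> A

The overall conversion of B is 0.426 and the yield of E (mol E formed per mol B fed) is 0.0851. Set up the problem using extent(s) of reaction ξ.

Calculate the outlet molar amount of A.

113 lbmol/h

Yield of E: 1ξ₁ / 331.7 = 0.0851 → ξ₁ = 28.23 lbmol/h.
Conversion of B: 1ξ₁ + 1ξ₂ = 0.426 × 331.7 = 141.3 → ξ₂ = 113.1 lbmol/h.
Outlet amounts (n = n₀ + Σ ν·ξ):
  B: 331.7 − 1(28.23) − 1(113.1) = 190.4
  E: 0 + 1(28.23) = 28.23
  A: 0 + 1(113.1) = 113.1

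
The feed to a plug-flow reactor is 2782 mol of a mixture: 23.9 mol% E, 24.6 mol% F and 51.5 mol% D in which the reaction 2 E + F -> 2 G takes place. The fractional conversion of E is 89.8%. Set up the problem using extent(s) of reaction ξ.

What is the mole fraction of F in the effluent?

0.155

E reacted = 0.898 × 664.9 = 597.1 mol; ν_E = −2, so ξ = 597.1/2 = 298.5 mol.
Outlet amounts (n = n₀ + ν ξ):
  E: 664.9 − 2(298.5) = 67.82
  F: 684.4 − 1(298.5) = 385.8
  G: 0 + 2(298.5) = 597.1
  D: 1433 (inert)
Total out = 2483 mol; y_F = 385.8 / 2483 = 0.1554.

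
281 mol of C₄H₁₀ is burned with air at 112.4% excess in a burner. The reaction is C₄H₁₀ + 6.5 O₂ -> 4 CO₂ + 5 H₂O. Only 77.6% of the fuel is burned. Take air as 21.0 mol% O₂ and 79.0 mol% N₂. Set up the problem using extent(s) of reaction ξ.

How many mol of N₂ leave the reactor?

14600 mol

Stoichiometric O₂ = 6.5 × 281 = 1826 mol; O₂ fed = 1826 × 2.124 = 3879 mol.
N₂ fed = 3879 × 79/21 = 14590 mol.
Fuel reacted = 0.776 × 281 → ξ = 218.1 mol.
Outlet (n = n₀ + ν ξ):
  C₄H₁₀: 281 − 1(218.1) = 62.94
  O₂: 3879 − 6.5(218.1) = 2462
  N₂: 14590 (inert)
  CO₂: 0 + 4(218.1) = 872.2
  H₂O: 0 + 5(218.1) = 1090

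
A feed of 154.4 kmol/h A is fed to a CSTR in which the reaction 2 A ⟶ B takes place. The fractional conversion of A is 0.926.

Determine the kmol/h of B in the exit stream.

71.5 kmol/h

A reacted = 0.926 × 154.4 = 143 kmol/h; ν_A = −2, so ξ = 143/2 = 71.49 kmol/h.
Outlet amounts (n = n₀ + ν ξ):
  A: 154.4 − 2(71.49) = 11.43
  B: 0 + 1(71.49) = 71.49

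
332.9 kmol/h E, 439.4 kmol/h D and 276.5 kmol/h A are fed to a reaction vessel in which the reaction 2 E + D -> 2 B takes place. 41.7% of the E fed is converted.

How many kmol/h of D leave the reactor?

E reacted = 0.417 × 332.9 = 138.8 kmol/h; ν_E = −2, so ξ = 138.8/2 = 69.41 kmol/h.
Outlet amounts (n = n₀ + ν ξ):
  E: 332.9 − 2(69.41) = 194.1
  D: 439.4 − 1(69.41) = 370
  B: 0 + 2(69.41) = 138.8
  A: 276.5 (inert)

370 kmol/h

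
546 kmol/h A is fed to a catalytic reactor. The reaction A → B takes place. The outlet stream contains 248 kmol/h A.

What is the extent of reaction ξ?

ξ = 298 kmol/h

For A: n = n₀ − 1ξ → 248 = 546 − 1ξ, giving ξ = 298 kmol/h.
Outlet amounts (n = n₀ + ν ξ):
  A: 546 − 1(298) = 248
  B: 0 + 1(298) = 298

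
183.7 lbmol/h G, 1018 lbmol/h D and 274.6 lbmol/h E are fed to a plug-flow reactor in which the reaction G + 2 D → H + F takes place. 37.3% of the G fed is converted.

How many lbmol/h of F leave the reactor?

68.5 lbmol/h

G reacted = 0.373 × 183.7 = 68.52 lbmol/h; ν_G = −1, so ξ = 68.52/1 = 68.52 lbmol/h.
Outlet amounts (n = n₀ + ν ξ):
  G: 183.7 − 1(68.52) = 115.2
  D: 1018 − 2(68.52) = 881
  H: 0 + 1(68.52) = 68.52
  F: 0 + 1(68.52) = 68.52
  E: 274.6 (inert)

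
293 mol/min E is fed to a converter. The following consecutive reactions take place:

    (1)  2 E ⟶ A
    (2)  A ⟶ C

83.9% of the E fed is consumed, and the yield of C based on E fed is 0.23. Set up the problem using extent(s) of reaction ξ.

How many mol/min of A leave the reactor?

Conversion of E: E consumed = 2ξ₁ = 0.839 × 293 → ξ₁ = 122.9 mol/min.
Yield of C: 1ξ₂ / 293 = 0.23 → ξ₂ = 67.39 mol/min.
Outlet amounts (n = n₀ + Σ ν·ξ):
  E: 293 − 2(122.9) = 47.17
  A: 0 + 1(122.9) − 1(67.39) = 55.52
  C: 0 + 1(67.39) = 67.39

55.5 mol/min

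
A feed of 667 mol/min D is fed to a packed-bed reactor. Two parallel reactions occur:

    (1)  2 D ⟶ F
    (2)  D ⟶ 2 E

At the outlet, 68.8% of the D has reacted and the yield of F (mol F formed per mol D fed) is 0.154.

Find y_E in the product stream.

Yield of F: 1ξ₁ / 667 = 0.154 → ξ₁ = 102.7 mol/min.
Conversion of D: 2ξ₁ + 1ξ₂ = 0.688 × 667 = 458.9 → ξ₂ = 253.5 mol/min.
Outlet amounts (n = n₀ + Σ ν·ξ):
  D: 667 − 2(102.7) − 1(253.5) = 208.1
  F: 0 + 1(102.7) = 102.7
  E: 0 + 2(253.5) = 506.9
Total out = 817.7 mol/min; y_E = 506.9 / 817.7 = 0.6199.

0.62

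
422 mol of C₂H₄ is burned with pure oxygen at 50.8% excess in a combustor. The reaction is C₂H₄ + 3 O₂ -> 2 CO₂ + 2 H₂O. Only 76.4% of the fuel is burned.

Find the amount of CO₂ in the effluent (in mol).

645 mol

Stoichiometric O₂ = 3 × 422 = 1266 mol; O₂ fed = 1266 × 1.508 = 1909 mol.
Fuel reacted = 0.764 × 422 → ξ = 322.4 mol.
Outlet (n = n₀ + ν ξ):
  C₂H₄: 422 − 1(322.4) = 99.59
  O₂: 1909 − 3(322.4) = 941.9
  CO₂: 0 + 2(322.4) = 644.8
  H₂O: 0 + 2(322.4) = 644.8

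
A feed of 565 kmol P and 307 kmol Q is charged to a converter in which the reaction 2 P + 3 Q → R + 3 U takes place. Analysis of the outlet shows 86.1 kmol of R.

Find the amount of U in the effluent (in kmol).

258 kmol

For R: n = n₀ + 1ξ → 86.1 = 0 + 1ξ, giving ξ = 86.1 kmol.
Outlet amounts (n = n₀ + ν ξ):
  P: 565 − 2(86.1) = 392.8
  Q: 307 − 3(86.1) = 48.7
  R: 0 + 1(86.1) = 86.1
  U: 0 + 3(86.1) = 258.3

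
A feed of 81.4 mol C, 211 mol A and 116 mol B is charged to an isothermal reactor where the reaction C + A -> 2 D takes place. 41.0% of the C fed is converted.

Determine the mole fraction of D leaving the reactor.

0.163

C reacted = 0.41 × 81.4 = 33.37 mol; ν_C = −1, so ξ = 33.37/1 = 33.37 mol.
Outlet amounts (n = n₀ + ν ξ):
  C: 81.4 − 1(33.37) = 48.03
  A: 211 − 1(33.37) = 177.6
  D: 0 + 2(33.37) = 66.75
  B: 116 (inert)
Total out = 408.4 mol; y_D = 66.75 / 408.4 = 0.1634.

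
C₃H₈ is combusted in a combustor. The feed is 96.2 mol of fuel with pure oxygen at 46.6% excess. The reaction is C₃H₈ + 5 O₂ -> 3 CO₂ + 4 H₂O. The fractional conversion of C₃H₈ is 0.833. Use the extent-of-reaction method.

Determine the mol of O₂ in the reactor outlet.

Stoichiometric O₂ = 5 × 96.2 = 481 mol; O₂ fed = 481 × 1.466 = 705.1 mol.
Fuel reacted = 0.833 × 96.2 → ξ = 80.13 mol.
Outlet (n = n₀ + ν ξ):
  C₃H₈: 96.2 − 1(80.13) = 16.07
  O₂: 705.1 − 5(80.13) = 304.5
  CO₂: 0 + 3(80.13) = 240.4
  H₂O: 0 + 4(80.13) = 320.5

304 mol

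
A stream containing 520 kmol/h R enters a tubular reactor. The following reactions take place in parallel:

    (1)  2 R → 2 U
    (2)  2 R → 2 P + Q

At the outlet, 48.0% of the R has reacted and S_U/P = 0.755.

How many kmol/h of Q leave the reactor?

Conversion of R: R consumed = 0.48 × 520 = 249.6 kmol/h = 2ξ₁ + 2ξ₂.
Selectivity: 2ξ₁ / (2ξ₂) = 0.755 → ξ₁ = 0.755 ξ₂.
Substitute: (2·0.755 + 2) ξ₂ = 249.6 → ξ₂ = 71.11 kmol/h, ξ₁ = 53.69 kmol/h.
Outlet amounts (n = n₀ + Σ ν·ξ):
  R: 520 − 2(53.69) − 2(71.11) = 270.4
  U: 0 + 2(53.69) = 107.4
  P: 0 + 2(71.11) = 142.2
  Q: 0 + 1(71.11) = 71.11

71.1 kmol/h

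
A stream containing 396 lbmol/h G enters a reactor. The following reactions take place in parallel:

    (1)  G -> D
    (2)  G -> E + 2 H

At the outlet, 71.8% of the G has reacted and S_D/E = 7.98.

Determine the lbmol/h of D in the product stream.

Conversion of G: G consumed = 0.718 × 396 = 284.3 lbmol/h = 1ξ₁ + 1ξ₂.
Selectivity: 1ξ₁ / (1ξ₂) = 7.98 → ξ₁ = 7.98 ξ₂.
Substitute: (1·7.98 + 1) ξ₂ = 284.3 → ξ₂ = 31.66 lbmol/h, ξ₁ = 252.7 lbmol/h.
Outlet amounts (n = n₀ + Σ ν·ξ):
  G: 396 − 1(252.7) − 1(31.66) = 111.7
  D: 0 + 1(252.7) = 252.7
  E: 0 + 1(31.66) = 31.66
  H: 0 + 2(31.66) = 63.32

253 lbmol/h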